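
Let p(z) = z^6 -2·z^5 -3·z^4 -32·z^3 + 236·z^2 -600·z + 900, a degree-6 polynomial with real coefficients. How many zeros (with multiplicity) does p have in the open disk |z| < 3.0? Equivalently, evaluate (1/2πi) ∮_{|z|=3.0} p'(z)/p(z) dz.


The zeros of p are: (1 + 2i), (1 - 2i), (-3 + 3i), (-3 - 3i), (3 + 1i), (3 - 1i).
Their magnitudes are: 2.236, 2.236, 4.243, 4.243, 3.162, 3.162.
Zeros with |z| < R = 3.0: (1 + 2i), (1 - 2i).
Count = 2.
By the argument principle, (1/2πi) ∮_{|z|=R} p'(z)/p(z) dz equals exactly this count.

Number of zeros inside |z| < 3.0: 2.


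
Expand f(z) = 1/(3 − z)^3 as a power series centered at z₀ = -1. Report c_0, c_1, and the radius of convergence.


Let w = z − z₀, so z = z₀ + w.
Then 3 − z = 3 − (z₀ + w) = (3 − z₀) − w = 4 − w.
f(z) = 1/(4 − w)^3 = (1/(4)^3) · (1 − w/(4))^{−3}.
By the binomial series (1−u)^{−3} = Σ_{n≥0} C(n+2, 2) u^n for |u|<1, with u = w/(4):
  c_n = C(n+2, 2) / (4)^(n+3).
  c_0 = 1/(4)^3 = 1/64.
  c_1 = 3/(4)^4 = 3/256.
The series is valid for |w/d| < 1, i.e. |z − z₀| < |d|.
Radius of convergence: R = |3 − z₀| = |4| = 4 (distance from z₀ to the singularity z = 3).

c_0 = 1/64, c_1 = 3/256; R = 4.


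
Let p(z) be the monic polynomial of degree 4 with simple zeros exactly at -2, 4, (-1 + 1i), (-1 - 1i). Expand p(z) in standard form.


The polynomial is p(z) = ∏_{α ∈ S} (z − α), where S = {-2, 4, (-1 + 1i), (-1 - 1i)}.
Expanding the product yields: p(z) = z^4 -10·z^2 -20·z -16.
Note conjugate pairs combine to real quadratics: (z − (-1+1i))(z − (-1−1i)) = z² + 2z + 2.
The resulting polynomial has degree 4 and real coefficients as required.

p(z) = z^4 -10·z^2 -20·z -16.


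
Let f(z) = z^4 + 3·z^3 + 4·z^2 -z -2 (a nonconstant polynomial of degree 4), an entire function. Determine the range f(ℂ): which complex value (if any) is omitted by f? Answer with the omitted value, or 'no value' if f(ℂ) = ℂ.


Little Picard bounds the complement of f(ℂ) to at most one point.
For every w ∈ ℂ, the equation p(z) − w = 0 is a nonconstant polynomial in z and hence has at least one root by the fundamental theorem of algebra. So p is surjective onto ℂ, omitting no value.

Omitted value: no value.


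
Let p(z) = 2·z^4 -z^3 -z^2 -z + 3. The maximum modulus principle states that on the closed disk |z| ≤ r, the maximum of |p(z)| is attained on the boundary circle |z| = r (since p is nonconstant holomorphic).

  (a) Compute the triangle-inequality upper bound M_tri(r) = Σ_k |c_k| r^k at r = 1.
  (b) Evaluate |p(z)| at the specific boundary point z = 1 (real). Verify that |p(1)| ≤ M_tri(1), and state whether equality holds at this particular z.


Coefficients: c_0 = 3, c_1 = -1, c_2 = -1, c_3 = -1, c_4 = 2. Radius r = 1.
Part (a). Triangle bound: M_tri(r) = Σ_k |c_k| r^k
  = |3|·1^0 + |-1|·1^1 + |-1|·1^2 + |-1|·1^3 + |2|·1^4
  = 3 + 1 + 1 + 1 + 2 = 8.
This bounds M(r) := max_{|z|=r} |p(z)| from above; equality holds iff all terms c_k z^k can be made to align in phase at a single z on |z|=r.
Part (b). At z = 1 (real, on the circle |z| = r):
  p(1) = (3)·1^0 + (-1)·1^1 + (-1)·1^2 + (-1)·1^3 + (2)·1^4 = 2.
  |p(1)| = 2.
Check: |p(1)| = 2 ≤ 8 = M_tri(1). ✓ Equality does not hold at z = 1 (the coefficients have mixed signs, so the terms do not all align in phase there).

M_tri(1) = 8; |p(1)| = 2; equality at z=1: no.


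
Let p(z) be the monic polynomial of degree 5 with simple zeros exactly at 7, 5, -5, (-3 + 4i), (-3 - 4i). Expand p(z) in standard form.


The polynomial is p(z) = ∏_{α ∈ S} (z − α), where S = {7, 5, -5, (-3 + 4i), (-3 - 4i)}.
Expanding the product yields: p(z) = z^5 -z^4 -42·z^3 -150·z^2 + 425·z + 4375.
Note conjugate pairs combine to real quadratics: (z − (-3+4i))(z − (-3−4i)) = z² + 6z + 25.
The resulting polynomial has degree 5 and real coefficients as required.

p(z) = z^5 -z^4 -42·z^3 -150·z^2 + 425·z + 4375.


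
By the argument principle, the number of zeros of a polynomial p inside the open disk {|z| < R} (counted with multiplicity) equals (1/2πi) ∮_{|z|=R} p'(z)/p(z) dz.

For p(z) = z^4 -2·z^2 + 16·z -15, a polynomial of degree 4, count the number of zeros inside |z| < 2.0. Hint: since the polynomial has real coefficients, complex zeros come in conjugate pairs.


The zeros of p are: -3, (1 + 2i), (1 - 2i), 1.
Their magnitudes are: 3, 2.236, 2.236, 1.
Zeros with |z| < R = 2.0: 1.
Count = 1.
By the argument principle, (1/2πi) ∮_{|z|=R} p'(z)/p(z) dz equals exactly this count.

Number of zeros inside |z| < 2.0: 1.


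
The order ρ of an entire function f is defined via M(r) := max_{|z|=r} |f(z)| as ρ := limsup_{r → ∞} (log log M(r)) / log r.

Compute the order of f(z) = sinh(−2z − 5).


sinh(w) is a linear combination of e^{iw} and e^{−iw} (or e^w, e^{−w} in the hyperbolic case), so |sinh(w)| ≤ e^{|w|}. With w = −2z − 5, |w| ≤ 2|z| + 5 = 2r + 5 on |z| = r, giving M(r) ≤ e^{2r + 5}, so ρ ≤ 1. On a suitable ray (z = it for sin/cos; z = t for sinh/cosh, t real → ∞), |sinh(−2z − 5)| grows like e^{2|t|}/2, so ρ ≥ 1. Hence ρ = 1.
Therefore ρ = 1.

Order ρ = 1.


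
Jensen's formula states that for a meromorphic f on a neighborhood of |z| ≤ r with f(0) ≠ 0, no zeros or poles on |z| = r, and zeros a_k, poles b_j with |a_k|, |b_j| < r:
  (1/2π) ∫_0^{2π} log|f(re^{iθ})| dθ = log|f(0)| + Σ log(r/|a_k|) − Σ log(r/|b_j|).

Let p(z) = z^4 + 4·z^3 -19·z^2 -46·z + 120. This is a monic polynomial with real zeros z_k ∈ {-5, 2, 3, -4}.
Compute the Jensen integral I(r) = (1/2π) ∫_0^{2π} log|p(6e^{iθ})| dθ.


Zeros: -5, -4, 2, 3; r = 6.
Inside |z| < r: -5, -4, 2, 3. Outside (|z| ≥ r): ∅.
p(0) = 120, so log|p(0)| = log(120) = 4.7875.
Apply Jensen: I(r) = log|p(0)| + Σ_k log(r/|z_k|), summed over zeros inside |z| < r.
  log(r/|z_k|) for z_k = -5: log(6/5) = 0.1823
  log(r/|z_k|) for z_k = 2: log(6/2) = 1.0986
  log(r/|z_k|) for z_k = 3: log(6/3) = 0.6931
  log(r/|z_k|) for z_k = -4: log(6/4) = 0.4055
Sum over inside zeros: 2.3795.
I(r) = log|p(0)| + (inside sum) = 4.7875 + 2.3795 = 7.1670.
Closed form (all zeros inside, monic): I(r) = n·log(r) = 4·log(6) = 7.1670. ✓

I(r) ≈ 7.1670.


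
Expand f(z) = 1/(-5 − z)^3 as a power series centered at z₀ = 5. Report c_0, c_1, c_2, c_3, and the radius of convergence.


Let w = z − z₀, so z = z₀ + w.
Then -5 − z = -5 − (z₀ + w) = (-5 − z₀) − w = -10 − w.
f(z) = 1/(-10 − w)^3 = (1/(-10)^3) · (1 − w/(-10))^{−3}.
By the binomial series (1−u)^{−3} = Σ_{n≥0} C(n+2, 2) u^n for |u|<1, with u = w/(-10):
  c_n = C(n+2, 2) / (-10)^(n+3).
  c_0 = 1/(-10)^3 = -1/1000.
  c_1 = 3/(-10)^4 = 3/10000.
  c_2 = 6/(-10)^5 = -3/50000.
  c_3 = 10/(-10)^6 = 1/100000.
The series is valid for |w/d| < 1, i.e. |z − z₀| < |d|.
Radius of convergence: R = |-5 − z₀| = |-10| = 10 (distance from z₀ to the singularity z = -5).

c_0 = -1/1000, c_1 = 3/10000, c_2 = -3/50000, c_3 = 1/100000; R = 10.


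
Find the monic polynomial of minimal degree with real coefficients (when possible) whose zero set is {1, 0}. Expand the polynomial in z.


The polynomial is p(z) = ∏_{α ∈ S} (z − α), where S = {1, 0}.
Expanding the product yields: p(z) = z^2 -z.
The resulting polynomial has degree 2 and real coefficients as required.

p(z) = z^2 -z.


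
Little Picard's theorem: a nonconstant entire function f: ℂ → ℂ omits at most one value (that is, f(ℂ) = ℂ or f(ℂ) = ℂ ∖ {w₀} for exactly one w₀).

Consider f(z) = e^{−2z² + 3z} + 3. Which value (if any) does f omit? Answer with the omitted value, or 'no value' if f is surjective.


Little Picard bounds the complement of f(ℂ) to at most one point.
The exponent g(z) = −2z² + 3z is a nonconstant polynomial, hence surjective onto ℂ. So e^{g(z)} takes every value in {e^w : w ∈ ℂ} = ℂ ∖ {0}. Adding 3 shifts the range to ℂ ∖ {3}. f omits exactly 3.

Omitted value: 3.


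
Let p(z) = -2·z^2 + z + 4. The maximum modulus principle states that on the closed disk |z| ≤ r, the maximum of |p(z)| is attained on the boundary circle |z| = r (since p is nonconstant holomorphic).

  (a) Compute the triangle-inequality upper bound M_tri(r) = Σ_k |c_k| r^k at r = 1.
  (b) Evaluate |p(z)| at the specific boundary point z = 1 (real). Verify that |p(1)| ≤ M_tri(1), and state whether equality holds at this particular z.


Coefficients: c_0 = 4, c_1 = 1, c_2 = -2. Radius r = 1.
Part (a). Triangle bound: M_tri(r) = Σ_k |c_k| r^k
  = |4|·1^0 + |1|·1^1 + |-2|·1^2
  = 4 + 1 + 2 = 7.
This bounds M(r) := max_{|z|=r} |p(z)| from above; equality holds iff all terms c_k z^k can be made to align in phase at a single z on |z|=r.
Part (b). At z = 1 (real, on the circle |z| = r):
  p(1) = (4)·1^0 + (1)·1^1 + (-2)·1^2 = 3.
  |p(1)| = 3.
Check: |p(1)| = 3 ≤ 7 = M_tri(1). ✓ Equality does not hold at z = 1 (the coefficients have mixed signs, so the terms do not all align in phase there).

M_tri(1) = 7; |p(1)| = 3; equality at z=1: no.


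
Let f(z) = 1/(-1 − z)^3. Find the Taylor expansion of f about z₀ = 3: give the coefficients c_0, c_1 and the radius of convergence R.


Let w = z − z₀, so z = z₀ + w.
Then -1 − z = -1 − (z₀ + w) = (-1 − z₀) − w = -4 − w.
f(z) = 1/(-4 − w)^3 = (1/(-4)^3) · (1 − w/(-4))^{−3}.
By the binomial series (1−u)^{−3} = Σ_{n≥0} C(n+2, 2) u^n for |u|<1, with u = w/(-4):
  c_n = C(n+2, 2) / (-4)^(n+3).
  c_0 = 1/(-4)^3 = -1/64.
  c_1 = 3/(-4)^4 = 3/256.
The series is valid for |w/d| < 1, i.e. |z − z₀| < |d|.
Radius of convergence: R = |-1 − z₀| = |-4| = 4 (distance from z₀ to the singularity z = -1).

c_0 = -1/64, c_1 = 3/256; R = 4.


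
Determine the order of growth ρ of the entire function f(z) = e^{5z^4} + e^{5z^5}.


Each summand is entire of order 4 and 5 respectively (as in the single-exponential case). The order of a sum is at most the max of the orders, so ρ ≤ 5. For the lower bound: on |z|=r choose arg z so that 5z^5 is real positive; then |e^{5z^5}| = e^{5r^5} while |e^{5z^4}| ≤ e^{5r^4} = o(e^{5r^5}). So |f| ≥ e^{5r^5}(1 − o(1)) and ρ ≥ 5. Hence ρ = max(4, 5) = 5.
Therefore ρ = 5.

Order ρ = 5.


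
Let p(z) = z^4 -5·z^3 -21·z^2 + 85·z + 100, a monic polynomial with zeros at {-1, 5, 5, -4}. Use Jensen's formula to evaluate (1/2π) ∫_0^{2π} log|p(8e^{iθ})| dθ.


Zeros: -4, -1, 5, 5; r = 8.
Inside |z| < r: -4, -1, 5, 5. Outside (|z| ≥ r): ∅.
p(0) = 100, so log|p(0)| = log(100) = 4.6052.
Apply Jensen: I(r) = log|p(0)| + Σ_k log(r/|z_k|), summed over zeros inside |z| < r.
  log(r/|z_k|) for z_k = -1: log(8/1) = 2.0794
  log(r/|z_k|) for z_k = 5: log(8/5) = 0.4700
  log(r/|z_k|) for z_k = 5: log(8/5) = 0.4700
  log(r/|z_k|) for z_k = -4: log(8/4) = 0.6931
Sum over inside zeros: 3.7126.
I(r) = log|p(0)| + (inside sum) = 4.6052 + 3.7126 = 8.3178.
Closed form (all zeros inside, monic): I(r) = n·log(r) = 4·log(8) = 8.3178. ✓

I(r) ≈ 8.3178.


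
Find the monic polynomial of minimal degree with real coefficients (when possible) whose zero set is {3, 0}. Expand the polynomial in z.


The polynomial is p(z) = ∏_{α ∈ S} (z − α), where S = {3, 0}.
Expanding the product yields: p(z) = z^2 -3·z.
The resulting polynomial has degree 2 and real coefficients as required.

p(z) = z^2 -3·z.


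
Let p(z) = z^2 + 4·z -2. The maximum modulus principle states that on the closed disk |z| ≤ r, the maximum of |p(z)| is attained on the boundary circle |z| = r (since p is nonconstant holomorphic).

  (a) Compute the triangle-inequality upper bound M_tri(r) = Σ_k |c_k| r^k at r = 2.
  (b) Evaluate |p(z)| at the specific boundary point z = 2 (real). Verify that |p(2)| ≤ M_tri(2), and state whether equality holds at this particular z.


Coefficients: c_0 = -2, c_1 = 4, c_2 = 1. Radius r = 2.
Part (a). Triangle bound: M_tri(r) = Σ_k |c_k| r^k
  = |-2|·2^0 + |4|·2^1 + |1|·2^2
  = 2 + 8 + 4 = 14.
This bounds M(r) := max_{|z|=r} |p(z)| from above; equality holds iff all terms c_k z^k can be made to align in phase at a single z on |z|=r.
Part (b). At z = 2 (real, on the circle |z| = r):
  p(2) = (-2)·2^0 + (4)·2^1 + (1)·2^2 = 10.
  |p(2)| = 10.
Check: |p(2)| = 10 ≤ 14 = M_tri(2). ✓ Equality does not hold at z = 2 (the coefficients have mixed signs, so the terms do not all align in phase there).

M_tri(2) = 14; |p(2)| = 10; equality at z=2: no.


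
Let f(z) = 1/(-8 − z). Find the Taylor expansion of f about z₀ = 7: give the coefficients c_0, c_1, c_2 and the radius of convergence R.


Let w = z − z₀, so z = z₀ + w.
Then -8 − z = -8 − (z₀ + w) = (-8 − z₀) − w = -15 − w.
f(z) = 1/(-15 − w) = (1/(-15)) · 1/(1 − w/(-15)) = Σ_{n≥0} w^n / (-15)^(n+1).
So c_n = 1/(-15)^(n+1):
  c_0 = 1/(-15)^1 = -1/15.
  c_1 = 1/(-15)^2 = 1/225.
  c_2 = 1/(-15)^3 = -1/3375.
The series is valid for |w/d| < 1, i.e. |z − z₀| < |d|.
Radius of convergence: R = |-8 − z₀| = |-15| = 15 (distance from z₀ to the singularity z = -8).

c_0 = -1/15, c_1 = 1/225, c_2 = -1/3375; R = 15.


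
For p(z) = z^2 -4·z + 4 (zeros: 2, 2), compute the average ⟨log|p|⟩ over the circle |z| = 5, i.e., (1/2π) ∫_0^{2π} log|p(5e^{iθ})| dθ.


Zeros: 2, 2; r = 5.
Inside |z| < r: 2, 2. Outside (|z| ≥ r): ∅.
p(0) = 4, so log|p(0)| = log(4) = 1.3863.
Apply Jensen: I(r) = log|p(0)| + Σ_k log(r/|z_k|), summed over zeros inside |z| < r.
  log(r/|z_k|) for z_k = 2: log(5/2) = 0.9163
  log(r/|z_k|) for z_k = 2: log(5/2) = 0.9163
Sum over inside zeros: 1.8326.
I(r) = log|p(0)| + (inside sum) = 1.3863 + 1.8326 = 3.2189.
Closed form (all zeros inside, monic): I(r) = n·log(r) = 2·log(5) = 3.2189. ✓

I(r) ≈ 3.2189.


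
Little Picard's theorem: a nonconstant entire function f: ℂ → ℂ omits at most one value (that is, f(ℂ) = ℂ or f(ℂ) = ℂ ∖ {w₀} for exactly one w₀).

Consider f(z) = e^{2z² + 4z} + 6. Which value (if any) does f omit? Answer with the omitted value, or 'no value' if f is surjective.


Little Picard bounds the complement of f(ℂ) to at most one point.
The exponent g(z) = 2z² + 4z is a nonconstant polynomial, hence surjective onto ℂ. So e^{g(z)} takes every value in {e^w : w ∈ ℂ} = ℂ ∖ {0}. Adding 6 shifts the range to ℂ ∖ {6}. f omits exactly 6.

Omitted value: 6.


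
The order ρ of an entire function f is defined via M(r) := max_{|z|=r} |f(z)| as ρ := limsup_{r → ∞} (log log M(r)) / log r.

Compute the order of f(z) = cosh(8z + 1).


cosh(w) is a linear combination of e^{iw} and e^{−iw} (or e^w, e^{−w} in the hyperbolic case), so |cosh(w)| ≤ e^{|w|}. With w = 8z + 1, |w| ≤ 8|z| + 1 = 8r + 1 on |z| = r, giving M(r) ≤ e^{8r + 1}, so ρ ≤ 1. On a suitable ray (z = it for sin/cos; z = t for sinh/cosh, t real → ∞), |cosh(8z + 1)| grows like e^{8|t|}/2, so ρ ≥ 1. Hence ρ = 1.
Therefore ρ = 1.

Order ρ = 1.


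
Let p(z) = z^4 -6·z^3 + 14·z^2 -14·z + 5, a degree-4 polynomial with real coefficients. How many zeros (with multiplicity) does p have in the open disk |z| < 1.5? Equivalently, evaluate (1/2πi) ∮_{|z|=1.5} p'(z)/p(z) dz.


The zeros of p are: 1, (2 + 1i), (2 - 1i), 1.
Their magnitudes are: 1, 2.236, 2.236, 1.
Zeros with |z| < R = 1.5: 1, 1.
Count = 2.
By the argument principle, (1/2πi) ∮_{|z|=R} p'(z)/p(z) dz equals exactly this count.

Number of zeros inside |z| < 1.5: 2.


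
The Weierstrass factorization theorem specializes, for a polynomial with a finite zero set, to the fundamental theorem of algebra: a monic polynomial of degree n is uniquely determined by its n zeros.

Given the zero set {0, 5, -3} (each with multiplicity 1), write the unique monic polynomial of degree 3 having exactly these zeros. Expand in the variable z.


The polynomial is p(z) = ∏_{α ∈ S} (z − α), where S = {0, 5, -3}.
Expanding the product yields: p(z) = z^3 -2·z^2 -15·z.
The resulting polynomial has degree 3 and real coefficients as required.

p(z) = z^3 -2·z^2 -15·z.


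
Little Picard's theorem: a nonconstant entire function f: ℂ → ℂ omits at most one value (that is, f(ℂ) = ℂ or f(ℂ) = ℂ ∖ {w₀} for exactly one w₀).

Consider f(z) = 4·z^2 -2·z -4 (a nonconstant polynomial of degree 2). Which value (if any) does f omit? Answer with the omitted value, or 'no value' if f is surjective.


Little Picard bounds the complement of f(ℂ) to at most one point.
For every w ∈ ℂ, the equation p(z) − w = 0 is a nonconstant polynomial in z and hence has at least one root by the fundamental theorem of algebra. So p is surjective onto ℂ, omitting no value.

Omitted value: no value.


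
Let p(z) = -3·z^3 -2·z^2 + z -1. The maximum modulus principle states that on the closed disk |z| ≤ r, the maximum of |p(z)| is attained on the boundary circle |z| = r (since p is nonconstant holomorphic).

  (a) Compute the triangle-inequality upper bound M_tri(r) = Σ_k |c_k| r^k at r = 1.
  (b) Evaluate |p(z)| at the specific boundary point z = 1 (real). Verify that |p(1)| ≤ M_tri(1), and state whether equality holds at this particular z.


Coefficients: c_0 = -1, c_1 = 1, c_2 = -2, c_3 = -3. Radius r = 1.
Part (a). Triangle bound: M_tri(r) = Σ_k |c_k| r^k
  = |-1|·1^0 + |1|·1^1 + |-2|·1^2 + |-3|·1^3
  = 1 + 1 + 2 + 3 = 7.
This bounds M(r) := max_{|z|=r} |p(z)| from above; equality holds iff all terms c_k z^k can be made to align in phase at a single z on |z|=r.
Part (b). At z = 1 (real, on the circle |z| = r):
  p(1) = (-1)·1^0 + (1)·1^1 + (-2)·1^2 + (-3)·1^3 = -5.
  |p(1)| = 5.
Check: |p(1)| = 5 ≤ 7 = M_tri(1). ✓ Equality does not hold at z = 1 (the coefficients have mixed signs, so the terms do not all align in phase there).

M_tri(1) = 7; |p(1)| = 5; equality at z=1: no.


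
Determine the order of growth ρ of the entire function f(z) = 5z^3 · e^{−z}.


M(r) = max_{|z|=r} |5|·|z|^3·|e^{−z}| = 5·r^3 · e^{1r^1} (the factors attain their maxima compatibly on |z|=r). Then log M(r) = log 5 + 3·log r + 1r^1, dominated by the last term, so log log M(r) ~ 1·log r. The polynomial factor 5z^3 contributes only a log r term and does not affect the order. ρ = 1.
Therefore ρ = 1.

Order ρ = 1.


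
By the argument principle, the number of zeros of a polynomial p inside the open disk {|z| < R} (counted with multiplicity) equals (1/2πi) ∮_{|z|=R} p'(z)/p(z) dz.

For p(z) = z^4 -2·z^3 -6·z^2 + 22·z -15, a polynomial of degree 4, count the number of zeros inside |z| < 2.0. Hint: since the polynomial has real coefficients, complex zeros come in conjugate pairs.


The zeros of p are: -3, 1, (2 + 1i), (2 - 1i).
Their magnitudes are: 3, 1, 2.236, 2.236.
Zeros with |z| < R = 2.0: 1.
Count = 1.
By the argument principle, (1/2πi) ∮_{|z|=R} p'(z)/p(z) dz equals exactly this count.

Number of zeros inside |z| < 2.0: 1.


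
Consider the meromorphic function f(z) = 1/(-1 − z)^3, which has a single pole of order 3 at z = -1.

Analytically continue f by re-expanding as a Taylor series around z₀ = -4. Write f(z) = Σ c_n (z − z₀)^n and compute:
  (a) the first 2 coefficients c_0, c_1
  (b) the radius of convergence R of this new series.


Let w = z − z₀, so z = z₀ + w.
Then -1 − z = -1 − (z₀ + w) = (-1 − z₀) − w = 3 − w.
f(z) = 1/(3 − w)^3 = (1/(3)^3) · (1 − w/(3))^{−3}.
By the binomial series (1−u)^{−3} = Σ_{n≥0} C(n+2, 2) u^n for |u|<1, with u = w/(3):
  c_n = C(n+2, 2) / (3)^(n+3).
  c_0 = 1/(3)^3 = 1/27.
  c_1 = 3/(3)^4 = 1/27.
The series is valid for |w/d| < 1, i.e. |z − z₀| < |d|.
Radius of convergence: R = |-1 − z₀| = |3| = 3 (distance from z₀ to the singularity z = -1).

c_0 = 1/27, c_1 = 1/27; R = 3.


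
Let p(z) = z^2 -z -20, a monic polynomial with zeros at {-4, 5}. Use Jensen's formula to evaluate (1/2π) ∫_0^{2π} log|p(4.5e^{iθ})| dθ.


Zeros: -4, 5; r = 4.5.
Inside |z| < r: -4. Outside (|z| ≥ r): 5.
p(0) = -20, so log|p(0)| = log(20) = 2.9957.
Apply Jensen: I(r) = log|p(0)| + Σ_k log(r/|z_k|), summed over zeros inside |z| < r.
  log(r/|z_k|) for z_k = -4: log(4.5/4) = 0.1178
  Outside zeros (5) contribute nothing to the Jensen sum.
Sum over inside zeros: 0.1178.
I(r) = log|p(0)| + (inside sum) = 2.9957 + 0.1178 = 3.1135.
Note: since some zeros are outside |z| ≤ r, the simplified n·log(r) form does NOT apply — only the inside zeros contribute.

I(r) ≈ 3.1135.


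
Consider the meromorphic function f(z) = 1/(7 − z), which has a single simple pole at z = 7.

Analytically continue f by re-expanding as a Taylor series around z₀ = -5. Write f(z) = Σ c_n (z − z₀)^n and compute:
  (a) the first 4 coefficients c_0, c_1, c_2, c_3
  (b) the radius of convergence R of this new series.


Let w = z − z₀, so z = z₀ + w.
Then 7 − z = 7 − (z₀ + w) = (7 − z₀) − w = 12 − w.
f(z) = 1/(12 − w) = (1/(12)) · 1/(1 − w/(12)) = Σ_{n≥0} w^n / (12)^(n+1).
So c_n = 1/(12)^(n+1):
  c_0 = 1/(12)^1 = 1/12.
  c_1 = 1/(12)^2 = 1/144.
  c_2 = 1/(12)^3 = 1/1728.
  c_3 = 1/(12)^4 = 1/20736.
The series is valid for |w/d| < 1, i.e. |z − z₀| < |d|.
Radius of convergence: R = |7 − z₀| = |12| = 12 (distance from z₀ to the singularity z = 7).

c_0 = 1/12, c_1 = 1/144, c_2 = 1/1728, c_3 = 1/20736; R = 12.


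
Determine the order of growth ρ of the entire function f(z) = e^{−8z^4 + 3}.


|e^{−8z^4 + 3}| = e^{Re(-8·z^4) + 3} ≤ e^{8|z|^4 + 3} = e^{8r^4 + 3} on |z| = r, so ρ ≤ 4. Choosing z on |z|=r so that -8·z^4 is real positive (always possible by picking arg z appropriately) gives |f(z)| = e^{8r^4 + 3}, matching the bound. The additive constant 3 does not affect log log M(r) ~ 4·log r. Hence ρ = 4.
Therefore ρ = 4.

Order ρ = 4.


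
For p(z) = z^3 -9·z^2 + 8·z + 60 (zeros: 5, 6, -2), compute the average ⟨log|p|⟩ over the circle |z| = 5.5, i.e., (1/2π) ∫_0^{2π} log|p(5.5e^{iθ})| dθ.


Zeros: -2, 5, 6; r = 5.5.
Inside |z| < r: -2, 5. Outside (|z| ≥ r): 6.
p(0) = 60, so log|p(0)| = log(60) = 4.0943.
Apply Jensen: I(r) = log|p(0)| + Σ_k log(r/|z_k|), summed over zeros inside |z| < r.
  log(r/|z_k|) for z_k = 5: log(5.5/5) = 0.0953
  log(r/|z_k|) for z_k = -2: log(5.5/2) = 1.0116
  Outside zeros (6) contribute nothing to the Jensen sum.
Sum over inside zeros: 1.1069.
I(r) = log|p(0)| + (inside sum) = 4.0943 + 1.1069 = 5.2013.
Note: since some zeros are outside |z| ≤ r, the simplified n·log(r) form does NOT apply — only the inside zeros contribute.

I(r) ≈ 5.2013.


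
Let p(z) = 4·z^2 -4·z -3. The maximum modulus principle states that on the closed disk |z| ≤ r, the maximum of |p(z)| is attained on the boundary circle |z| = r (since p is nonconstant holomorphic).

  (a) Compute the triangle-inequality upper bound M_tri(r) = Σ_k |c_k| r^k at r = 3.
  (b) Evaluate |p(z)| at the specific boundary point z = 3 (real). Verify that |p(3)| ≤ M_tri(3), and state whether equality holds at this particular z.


Coefficients: c_0 = -3, c_1 = -4, c_2 = 4. Radius r = 3.
Part (a). Triangle bound: M_tri(r) = Σ_k |c_k| r^k
  = |-3|·3^0 + |-4|·3^1 + |4|·3^2
  = 3 + 12 + 36 = 51.
This bounds M(r) := max_{|z|=r} |p(z)| from above; equality holds iff all terms c_k z^k can be made to align in phase at a single z on |z|=r.
Part (b). At z = 3 (real, on the circle |z| = r):
  p(3) = (-3)·3^0 + (-4)·3^1 + (4)·3^2 = 21.
  |p(3)| = 21.
Check: |p(3)| = 21 ≤ 51 = M_tri(3). ✓ Equality does not hold at z = 3 (the coefficients have mixed signs, so the terms do not all align in phase there).

M_tri(3) = 51; |p(3)| = 21; equality at z=3: no.


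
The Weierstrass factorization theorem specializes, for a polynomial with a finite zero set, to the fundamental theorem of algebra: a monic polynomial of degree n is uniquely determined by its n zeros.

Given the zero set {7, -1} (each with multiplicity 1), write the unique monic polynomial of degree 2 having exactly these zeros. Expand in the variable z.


The polynomial is p(z) = ∏_{α ∈ S} (z − α), where S = {7, -1}.
Expanding the product yields: p(z) = z^2 -6·z -7.
The resulting polynomial has degree 2 and real coefficients as required.

p(z) = z^2 -6·z -7.


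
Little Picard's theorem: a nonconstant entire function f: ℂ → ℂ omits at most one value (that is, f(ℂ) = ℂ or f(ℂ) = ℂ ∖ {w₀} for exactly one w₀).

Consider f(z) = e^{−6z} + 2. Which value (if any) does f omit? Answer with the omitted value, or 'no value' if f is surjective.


Little Picard bounds the complement of f(ℂ) to at most one point.
e^{−6z} is never zero on ℂ, so 1·e^{−6z} takes every value in ℂ ∖ {0}. Adding 2 shifts the range to ℂ ∖ {2}. Thus f omits exactly the value 2.

Omitted value: 2.


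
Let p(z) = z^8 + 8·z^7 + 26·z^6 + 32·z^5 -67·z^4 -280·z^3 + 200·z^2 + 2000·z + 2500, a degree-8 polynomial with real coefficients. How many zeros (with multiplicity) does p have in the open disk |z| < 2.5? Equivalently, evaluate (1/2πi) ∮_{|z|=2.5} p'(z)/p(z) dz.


The zeros of p are: (-1 + 3i), (-1 - 3i), (2 + 1i), (2 - 1i), (-3 + 1i), (-3 - 1i), (-2 + 1i), (-2 - 1i).
Their magnitudes are: 3.162, 3.162, 2.236, 2.236, 3.162, 3.162, 2.236, 2.236.
Zeros with |z| < R = 2.5: (2 + 1i), (2 - 1i), (-2 + 1i), (-2 - 1i).
Count = 4.
By the argument principle, (1/2πi) ∮_{|z|=R} p'(z)/p(z) dz equals exactly this count.

Number of zeros inside |z| < 2.5: 4.


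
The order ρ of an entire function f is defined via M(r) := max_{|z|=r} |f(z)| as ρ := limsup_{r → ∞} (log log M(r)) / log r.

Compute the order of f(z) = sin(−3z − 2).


sin(w) is a linear combination of e^{iw} and e^{−iw} (or e^w, e^{−w} in the hyperbolic case), so |sin(w)| ≤ e^{|w|}. With w = −3z − 2, |w| ≤ 3|z| + 2 = 3r + 2 on |z| = r, giving M(r) ≤ e^{3r + 2}, so ρ ≤ 1. On a suitable ray (z = it for sin/cos; z = t for sinh/cosh, t real → ∞), |sin(−3z − 2)| grows like e^{3|t|}/2, so ρ ≥ 1. Hence ρ = 1.
Therefore ρ = 1.

Order ρ = 1.


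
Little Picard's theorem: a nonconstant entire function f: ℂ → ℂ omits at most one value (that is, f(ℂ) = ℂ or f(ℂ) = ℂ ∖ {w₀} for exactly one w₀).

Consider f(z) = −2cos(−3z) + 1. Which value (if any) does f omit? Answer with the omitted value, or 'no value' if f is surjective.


Little Picard bounds the complement of f(ℂ) to at most one point.
cos is entire and surjective onto ℂ: for every w ∈ ℂ, cos(ζ) = w has a solution ζ ∈ ℂ (e.g., via the complex inverse arccos). With ζ = −3z this gives z = ζ/(-3). Then -2·cos(−3z) takes every value in -2·ℂ = ℂ, and adding 1 is a bijection of ℂ. So f is surjective and omits no value. (Note: only on the real line is cos bounded by [−1, 1].)

Omitted value: no value.


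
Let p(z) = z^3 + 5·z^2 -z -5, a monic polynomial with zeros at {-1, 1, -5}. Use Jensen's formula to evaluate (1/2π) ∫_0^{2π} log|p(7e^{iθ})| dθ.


Zeros: -5, -1, 1; r = 7.
Inside |z| < r: -5, -1, 1. Outside (|z| ≥ r): ∅.
p(0) = -5, so log|p(0)| = log(5) = 1.6094.
Apply Jensen: I(r) = log|p(0)| + Σ_k log(r/|z_k|), summed over zeros inside |z| < r.
  log(r/|z_k|) for z_k = -1: log(7/1) = 1.9459
  log(r/|z_k|) for z_k = 1: log(7/1) = 1.9459
  log(r/|z_k|) for z_k = -5: log(7/5) = 0.3365
Sum over inside zeros: 4.2283.
I(r) = log|p(0)| + (inside sum) = 1.6094 + 4.2283 = 5.8377.
Closed form (all zeros inside, monic): I(r) = n·log(r) = 3·log(7) = 5.8377. ✓

I(r) ≈ 5.8377.


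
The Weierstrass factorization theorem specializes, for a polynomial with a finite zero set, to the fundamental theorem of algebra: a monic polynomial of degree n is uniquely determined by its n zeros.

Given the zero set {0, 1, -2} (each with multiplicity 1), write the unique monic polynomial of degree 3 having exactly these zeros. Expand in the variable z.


The polynomial is p(z) = ∏_{α ∈ S} (z − α), where S = {0, 1, -2}.
Expanding the product yields: p(z) = z^3 + z^2 -2·z.
The resulting polynomial has degree 3 and real coefficients as required.

p(z) = z^3 + z^2 -2·z.


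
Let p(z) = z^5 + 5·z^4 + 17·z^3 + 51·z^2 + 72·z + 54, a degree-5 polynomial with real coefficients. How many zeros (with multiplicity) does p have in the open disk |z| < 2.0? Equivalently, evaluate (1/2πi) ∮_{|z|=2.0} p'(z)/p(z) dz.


The zeros of p are: (-1 + 1i), (-1 - 1i), -3, (0 + 3i), (0 - 3i).
Their magnitudes are: 1.414, 1.414, 3, 3, 3.
Zeros with |z| < R = 2.0: (-1 + 1i), (-1 - 1i).
Count = 2.
By the argument principle, (1/2πi) ∮_{|z|=R} p'(z)/p(z) dz equals exactly this count.

Number of zeros inside |z| < 2.0: 2.


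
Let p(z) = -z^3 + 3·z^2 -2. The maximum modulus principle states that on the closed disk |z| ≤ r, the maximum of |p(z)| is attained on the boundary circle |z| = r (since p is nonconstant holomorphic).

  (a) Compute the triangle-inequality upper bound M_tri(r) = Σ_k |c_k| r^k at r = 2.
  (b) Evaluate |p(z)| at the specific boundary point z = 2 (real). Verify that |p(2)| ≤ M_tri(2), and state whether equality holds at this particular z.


Coefficients: c_0 = -2, c_1 = 0, c_2 = 3, c_3 = -1. Radius r = 2.
Part (a). Triangle bound: M_tri(r) = Σ_k |c_k| r^k
  = |-2|·2^0 + |0|·2^1 + |3|·2^2 + |-1|·2^3
  = 2 + 0 + 12 + 8 = 22.
This bounds M(r) := max_{|z|=r} |p(z)| from above; equality holds iff all terms c_k z^k can be made to align in phase at a single z on |z|=r.
Part (b). At z = 2 (real, on the circle |z| = r):
  p(2) = (-2)·2^0 + (0)·2^1 + (3)·2^2 + (-1)·2^3 = 2.
  |p(2)| = 2.
Check: |p(2)| = 2 ≤ 22 = M_tri(2). ✓ Equality does not hold at z = 2 (the coefficients have mixed signs, so the terms do not all align in phase there).

M_tri(2) = 22; |p(2)| = 2; equality at z=2: no.


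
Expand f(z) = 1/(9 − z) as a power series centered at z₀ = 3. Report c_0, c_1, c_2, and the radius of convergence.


Let w = z − z₀, so z = z₀ + w.
Then 9 − z = 9 − (z₀ + w) = (9 − z₀) − w = 6 − w.
f(z) = 1/(6 − w) = (1/(6)) · 1/(1 − w/(6)) = Σ_{n≥0} w^n / (6)^(n+1).
So c_n = 1/(6)^(n+1):
  c_0 = 1/(6)^1 = 1/6.
  c_1 = 1/(6)^2 = 1/36.
  c_2 = 1/(6)^3 = 1/216.
The series is valid for |w/d| < 1, i.e. |z − z₀| < |d|.
Radius of convergence: R = |9 − z₀| = |6| = 6 (distance from z₀ to the singularity z = 9).

c_0 = 1/6, c_1 = 1/36, c_2 = 1/216; R = 6.


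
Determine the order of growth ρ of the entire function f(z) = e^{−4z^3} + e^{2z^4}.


Each summand is entire of order 3 and 4 respectively (as in the single-exponential case). The order of a sum is at most the max of the orders, so ρ ≤ 4. For the lower bound: on |z|=r choose arg z so that 2z^4 is real positive; then |e^{2z^4}| = e^{2r^4} while |e^{-4z^3}| ≤ e^{4r^3} = o(e^{2r^4}). So |f| ≥ e^{2r^4}(1 − o(1)) and ρ ≥ 4. Hence ρ = max(3, 4) = 4.
Therefore ρ = 4.

Order ρ = 4.


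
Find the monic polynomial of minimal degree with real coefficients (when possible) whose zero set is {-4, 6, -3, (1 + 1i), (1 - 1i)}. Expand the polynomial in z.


The polynomial is p(z) = ∏_{α ∈ S} (z − α), where S = {-4, 6, -3, (1 + 1i), (1 - 1i)}.
Expanding the product yields: p(z) = z^5 -z^4 -30·z^3 -10·z^2 + 84·z -144.
Note conjugate pairs combine to real quadratics: (z − (1+1i))(z − (1−1i)) = z² − 2z + 2.
The resulting polynomial has degree 5 and real coefficients as required.

p(z) = z^5 -z^4 -30·z^3 -10·z^2 + 84·z -144.


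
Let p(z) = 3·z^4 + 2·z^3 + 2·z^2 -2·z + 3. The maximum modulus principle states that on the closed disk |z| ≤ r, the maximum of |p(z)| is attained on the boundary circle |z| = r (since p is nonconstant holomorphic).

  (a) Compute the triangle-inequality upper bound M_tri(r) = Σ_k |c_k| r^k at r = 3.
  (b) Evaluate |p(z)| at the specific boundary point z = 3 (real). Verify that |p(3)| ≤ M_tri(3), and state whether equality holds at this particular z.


Coefficients: c_0 = 3, c_1 = -2, c_2 = 2, c_3 = 2, c_4 = 3. Radius r = 3.
Part (a). Triangle bound: M_tri(r) = Σ_k |c_k| r^k
  = |3|·3^0 + |-2|·3^1 + |2|·3^2 + |2|·3^3 + |3|·3^4
  = 3 + 6 + 18 + 54 + 243 = 324.
This bounds M(r) := max_{|z|=r} |p(z)| from above; equality holds iff all terms c_k z^k can be made to align in phase at a single z on |z|=r.
Part (b). At z = 3 (real, on the circle |z| = r):
  p(3) = (3)·3^0 + (-2)·3^1 + (2)·3^2 + (2)·3^3 + (3)·3^4 = 312.
  |p(3)| = 312.
Check: |p(3)| = 312 ≤ 324 = M_tri(3). ✓ Equality does not hold at z = 3 (the coefficients have mixed signs, so the terms do not all align in phase there).

M_tri(3) = 324; |p(3)| = 312; equality at z=3: no.


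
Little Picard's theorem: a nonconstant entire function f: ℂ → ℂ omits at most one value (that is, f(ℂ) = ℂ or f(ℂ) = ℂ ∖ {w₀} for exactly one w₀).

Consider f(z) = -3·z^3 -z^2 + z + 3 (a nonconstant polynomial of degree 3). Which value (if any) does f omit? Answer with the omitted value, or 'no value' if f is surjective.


Little Picard bounds the complement of f(ℂ) to at most one point.
For every w ∈ ℂ, the equation p(z) − w = 0 is a nonconstant polynomial in z and hence has at least one root by the fundamental theorem of algebra. So p is surjective onto ℂ, omitting no value.

Omitted value: no value.


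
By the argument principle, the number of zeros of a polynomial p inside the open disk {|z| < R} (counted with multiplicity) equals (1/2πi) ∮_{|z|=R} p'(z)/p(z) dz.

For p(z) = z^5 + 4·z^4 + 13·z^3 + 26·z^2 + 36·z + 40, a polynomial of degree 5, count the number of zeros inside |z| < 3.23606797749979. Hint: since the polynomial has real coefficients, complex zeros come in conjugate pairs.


The zeros of p are: (-1 + 2i), (-1 - 2i), (0 + 2i), (0 - 2i), -2.
Their magnitudes are: 2.236, 2.236, 2, 2, 2.
Zeros with |z| < R = 3.23606797749979: (-1 + 2i), (-1 - 2i), (0 + 2i), (0 - 2i), -2.
Count = 5.
By the argument principle, (1/2πi) ∮_{|z|=R} p'(z)/p(z) dz equals exactly this count.

Number of zeros inside |z| < 3.23606797749979: 5.


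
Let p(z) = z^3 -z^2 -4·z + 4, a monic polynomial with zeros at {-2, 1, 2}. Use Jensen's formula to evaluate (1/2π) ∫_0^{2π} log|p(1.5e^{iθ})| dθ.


Zeros: -2, 1, 2; r = 1.5.
Inside |z| < r: 1. Outside (|z| ≥ r): -2, 2.
p(0) = 4, so log|p(0)| = log(4) = 1.3863.
Apply Jensen: I(r) = log|p(0)| + Σ_k log(r/|z_k|), summed over zeros inside |z| < r.
  log(r/|z_k|) for z_k = 1: log(1.5/1) = 0.4055
  Outside zeros (-2, 2) contribute nothing to the Jensen sum.
Sum over inside zeros: 0.4055.
I(r) = log|p(0)| + (inside sum) = 1.3863 + 0.4055 = 1.7918.
Note: since some zeros are outside |z| ≤ r, the simplified n·log(r) form does NOT apply — only the inside zeros contribute.

I(r) ≈ 1.7918.


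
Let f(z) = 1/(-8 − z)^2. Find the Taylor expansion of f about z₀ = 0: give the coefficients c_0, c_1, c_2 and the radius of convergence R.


Let w = z − z₀, so z = z₀ + w.
Then -8 − z = -8 − (z₀ + w) = (-8 − z₀) − w = -8 − w.
f(z) = 1/(-8 − w)^2 = (1/(-8)^2) · (1 − w/(-8))^{−2}.
By the binomial series (1−u)^{−2} = Σ_{n≥0} C(n+1, 1) u^n for |u|<1, with u = w/(-8):
  c_n = C(n+1, 1) / (-8)^(n+2).
  c_0 = 1/(-8)^2 = 1/64.
  c_1 = 2/(-8)^3 = -1/256.
  c_2 = 3/(-8)^4 = 3/4096.
The series is valid for |w/d| < 1, i.e. |z − z₀| < |d|.
Radius of convergence: R = |-8 − z₀| = |-8| = 8 (distance from z₀ to the singularity z = -8).

c_0 = 1/64, c_1 = -1/256, c_2 = 3/4096; R = 8.


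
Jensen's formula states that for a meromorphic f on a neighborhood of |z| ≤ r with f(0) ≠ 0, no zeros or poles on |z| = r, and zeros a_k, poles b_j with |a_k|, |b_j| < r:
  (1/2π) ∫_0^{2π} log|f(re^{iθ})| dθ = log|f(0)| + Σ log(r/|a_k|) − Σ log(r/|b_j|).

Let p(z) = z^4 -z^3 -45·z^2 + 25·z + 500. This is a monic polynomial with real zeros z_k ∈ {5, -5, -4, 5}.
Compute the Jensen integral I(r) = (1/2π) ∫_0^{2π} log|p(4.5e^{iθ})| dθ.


Zeros: -5, -4, 5, 5; r = 4.5.
Inside |z| < r: -4. Outside (|z| ≥ r): -5, 5, 5.
p(0) = 500, so log|p(0)| = log(500) = 6.2146.
Apply Jensen: I(r) = log|p(0)| + Σ_k log(r/|z_k|), summed over zeros inside |z| < r.
  log(r/|z_k|) for z_k = -4: log(4.5/4) = 0.1178
  Outside zeros (-5, 5, 5) contribute nothing to the Jensen sum.
Sum over inside zeros: 0.1178.
I(r) = log|p(0)| + (inside sum) = 6.2146 + 0.1178 = 6.3324.
Note: since some zeros are outside |z| ≤ r, the simplified n·log(r) form does NOT apply — only the inside zeros contribute.

I(r) ≈ 6.3324.


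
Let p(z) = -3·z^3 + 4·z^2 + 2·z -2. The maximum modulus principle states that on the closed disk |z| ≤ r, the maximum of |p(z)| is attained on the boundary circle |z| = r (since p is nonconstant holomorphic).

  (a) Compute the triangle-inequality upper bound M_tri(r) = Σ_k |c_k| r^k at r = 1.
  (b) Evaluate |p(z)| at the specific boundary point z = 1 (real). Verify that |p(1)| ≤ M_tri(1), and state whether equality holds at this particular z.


Coefficients: c_0 = -2, c_1 = 2, c_2 = 4, c_3 = -3. Radius r = 1.
Part (a). Triangle bound: M_tri(r) = Σ_k |c_k| r^k
  = |-2|·1^0 + |2|·1^1 + |4|·1^2 + |-3|·1^3
  = 2 + 2 + 4 + 3 = 11.
This bounds M(r) := max_{|z|=r} |p(z)| from above; equality holds iff all terms c_k z^k can be made to align in phase at a single z on |z|=r.
Part (b). At z = 1 (real, on the circle |z| = r):
  p(1) = (-2)·1^0 + (2)·1^1 + (4)·1^2 + (-3)·1^3 = 1.
  |p(1)| = 1.
Check: |p(1)| = 1 ≤ 11 = M_tri(1). ✓ Equality does not hold at z = 1 (the coefficients have mixed signs, so the terms do not all align in phase there).

M_tri(1) = 11; |p(1)| = 1; equality at z=1: no.


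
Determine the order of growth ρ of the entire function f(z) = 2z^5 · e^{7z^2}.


M(r) = max_{|z|=r} |2|·|z|^5·|e^{7z^2}| = 2·r^5 · e^{7r^2} (the factors attain their maxima compatibly on |z|=r). Then log M(r) = log 2 + 5·log r + 7r^2, dominated by the last term, so log log M(r) ~ 2·log r. The polynomial factor 2z^5 contributes only a log r term and does not affect the order. ρ = 2.
Therefore ρ = 2.

Order ρ = 2.


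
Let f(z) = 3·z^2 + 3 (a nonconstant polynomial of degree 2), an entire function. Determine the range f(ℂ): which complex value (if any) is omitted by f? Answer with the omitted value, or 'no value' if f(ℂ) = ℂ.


Little Picard bounds the complement of f(ℂ) to at most one point.
For every w ∈ ℂ, the equation p(z) − w = 0 is a nonconstant polynomial in z and hence has at least one root by the fundamental theorem of algebra. So p is surjective onto ℂ, omitting no value.

Omitted value: no value.


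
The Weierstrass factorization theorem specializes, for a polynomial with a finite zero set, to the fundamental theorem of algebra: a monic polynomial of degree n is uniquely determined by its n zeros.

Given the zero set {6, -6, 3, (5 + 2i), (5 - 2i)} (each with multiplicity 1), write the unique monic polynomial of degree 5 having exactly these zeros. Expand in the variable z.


The polynomial is p(z) = ∏_{α ∈ S} (z − α), where S = {6, -6, 3, (5 + 2i), (5 - 2i)}.
Expanding the product yields: p(z) = z^5 -13·z^4 + 23·z^3 + 381·z^2 -2124·z + 3132.
Note conjugate pairs combine to real quadratics: (z − (5+2i))(z − (5−2i)) = z² − 10z + 29.
The resulting polynomial has degree 5 and real coefficients as required.

p(z) = z^5 -13·z^4 + 23·z^3 + 381·z^2 -2124·z + 3132.


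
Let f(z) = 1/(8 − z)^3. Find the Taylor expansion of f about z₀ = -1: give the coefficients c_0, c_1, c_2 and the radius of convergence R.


Let w = z − z₀, so z = z₀ + w.
Then 8 − z = 8 − (z₀ + w) = (8 − z₀) − w = 9 − w.
f(z) = 1/(9 − w)^3 = (1/(9)^3) · (1 − w/(9))^{−3}.
By the binomial series (1−u)^{−3} = Σ_{n≥0} C(n+2, 2) u^n for |u|<1, with u = w/(9):
  c_n = C(n+2, 2) / (9)^(n+3).
  c_0 = 1/(9)^3 = 1/729.
  c_1 = 3/(9)^4 = 1/2187.
  c_2 = 6/(9)^5 = 2/19683.
The series is valid for |w/d| < 1, i.e. |z − z₀| < |d|.
Radius of convergence: R = |8 − z₀| = |9| = 9 (distance from z₀ to the singularity z = 8).

c_0 = 1/729, c_1 = 1/2187, c_2 = 2/19683; R = 9.


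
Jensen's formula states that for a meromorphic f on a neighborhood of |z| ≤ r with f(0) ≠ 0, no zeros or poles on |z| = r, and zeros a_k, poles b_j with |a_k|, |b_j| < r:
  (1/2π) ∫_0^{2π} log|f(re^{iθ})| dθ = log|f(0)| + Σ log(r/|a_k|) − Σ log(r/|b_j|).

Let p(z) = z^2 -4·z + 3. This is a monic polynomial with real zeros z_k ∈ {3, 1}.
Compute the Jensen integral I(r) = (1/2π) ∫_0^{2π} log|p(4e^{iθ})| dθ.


Zeros: 1, 3; r = 4.
Inside |z| < r: 1, 3. Outside (|z| ≥ r): ∅.
p(0) = 3, so log|p(0)| = log(3) = 1.0986.
Apply Jensen: I(r) = log|p(0)| + Σ_k log(r/|z_k|), summed over zeros inside |z| < r.
  log(r/|z_k|) for z_k = 3: log(4/3) = 0.2877
  log(r/|z_k|) for z_k = 1: log(4/1) = 1.3863
Sum over inside zeros: 1.6740.
I(r) = log|p(0)| + (inside sum) = 1.0986 + 1.6740 = 2.7726.
Closed form (all zeros inside, monic): I(r) = n·log(r) = 2·log(4) = 2.7726. ✓

I(r) ≈ 2.7726.
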